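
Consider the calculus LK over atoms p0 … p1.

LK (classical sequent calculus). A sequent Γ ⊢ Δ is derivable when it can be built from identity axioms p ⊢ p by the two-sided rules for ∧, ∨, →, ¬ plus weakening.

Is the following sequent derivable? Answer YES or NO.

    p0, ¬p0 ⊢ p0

Derivation (root first):
[¬L] p0, ¬p0 ⊢ p0
  [WR] p0 ⊢ p0, p0
    [Ax] p0 ⊢ p0

Result: YES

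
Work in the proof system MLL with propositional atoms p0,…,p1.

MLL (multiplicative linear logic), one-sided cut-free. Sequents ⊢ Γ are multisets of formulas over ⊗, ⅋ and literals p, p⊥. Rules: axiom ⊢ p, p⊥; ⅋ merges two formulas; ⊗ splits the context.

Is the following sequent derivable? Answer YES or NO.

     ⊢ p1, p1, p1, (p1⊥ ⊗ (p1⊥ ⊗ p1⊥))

Derivation (root first):
[⊗]  ⊢ p1, p1, p1, (p1⊥ ⊗ (p1⊥ ⊗ p1⊥))
  [Ax]  ⊢ p1, p1⊥
  [⊗]  ⊢ p1, p1, (p1⊥ ⊗ p1⊥)
    [Ax]  ⊢ p1, p1⊥
    [Ax]  ⊢ p1, p1⊥

Result: YES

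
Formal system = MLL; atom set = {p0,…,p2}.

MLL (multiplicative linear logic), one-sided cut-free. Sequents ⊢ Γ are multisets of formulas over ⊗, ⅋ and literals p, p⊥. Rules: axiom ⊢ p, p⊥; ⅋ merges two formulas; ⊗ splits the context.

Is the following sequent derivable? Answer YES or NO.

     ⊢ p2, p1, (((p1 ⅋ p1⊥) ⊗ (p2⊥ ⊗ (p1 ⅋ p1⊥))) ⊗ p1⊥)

Derivation trace:
[⊗]  ⊢ p2, p1, (((p1 ⅋ p1⊥) ⊗ (p2⊥ ⊗ (p1 ⅋ p1⊥))) ⊗ p1⊥)
  [⊗]  ⊢ p2, ((p1 ⅋ p1⊥) ⊗ (p2⊥ ⊗ (p1 ⅋ p1⊥)))
    [⅋]  ⊢ (p1 ⅋ p1⊥)
      [Ax]  ⊢ p1, p1⊥
    [⊗]  ⊢ p2, (p2⊥ ⊗ (p1 ⅋ p1⊥))
      [Ax]  ⊢ p2, p2⊥
      [⅋]  ⊢ (p1 ⅋ p1⊥)
        [Ax]  ⊢ p1, p1⊥
  [Ax]  ⊢ p1, p1⊥

Result: YES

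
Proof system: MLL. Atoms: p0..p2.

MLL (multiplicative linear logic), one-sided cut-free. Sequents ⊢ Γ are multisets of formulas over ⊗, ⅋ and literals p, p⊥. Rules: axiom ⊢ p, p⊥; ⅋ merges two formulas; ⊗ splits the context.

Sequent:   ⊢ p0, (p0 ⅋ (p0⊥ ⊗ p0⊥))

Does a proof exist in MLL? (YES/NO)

Derivation (root first):
[⅋]  ⊢ p0, (p0 ⅋ (p0⊥ ⊗ p0⊥))
  [⊗]  ⊢ p0, p0, (p0⊥ ⊗ p0⊥)
    [Ax]  ⊢ p0, p0⊥
    [Ax]  ⊢ p0, p0⊥

Result: YES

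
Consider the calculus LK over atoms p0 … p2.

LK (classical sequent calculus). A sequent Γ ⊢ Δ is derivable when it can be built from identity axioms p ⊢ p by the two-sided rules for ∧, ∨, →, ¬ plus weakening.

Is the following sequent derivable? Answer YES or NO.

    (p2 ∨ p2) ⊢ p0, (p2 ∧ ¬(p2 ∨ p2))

Truth-table refutation:
  v=000: Γ:[(p2 ∨ p2)=F] Δ:[p0=F, (p2 ∧ ¬(p2 ∨ p2))=F] refutes=False
  v=001: Γ:[(p2 ∨ p2)=T] Δ:[p0=F, (p2 ∧ ¬(p2 ∨ p2))=F] refutes=True  ← countermodel

Result: NO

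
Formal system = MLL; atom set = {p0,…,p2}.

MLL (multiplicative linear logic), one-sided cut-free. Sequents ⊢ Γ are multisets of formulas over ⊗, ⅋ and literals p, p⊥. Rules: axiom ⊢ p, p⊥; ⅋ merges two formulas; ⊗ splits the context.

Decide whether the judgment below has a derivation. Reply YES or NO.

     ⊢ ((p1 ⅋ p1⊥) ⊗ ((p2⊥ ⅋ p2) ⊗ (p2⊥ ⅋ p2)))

Derivation (root first):
[⊗]  ⊢ ((p1 ⅋ p1⊥) ⊗ ((p2⊥ ⅋ p2) ⊗ (p2⊥ ⅋ p2)))
  [⅋]  ⊢ (p1 ⅋ p1⊥)
    [Ax]  ⊢ p1, p1⊥
  [⊗]  ⊢ ((p2⊥ ⅋ p2) ⊗ (p2⊥ ⅋ p2))
    [⅋]  ⊢ (p2⊥ ⅋ p2)
      [Ax]  ⊢ p2, p2⊥
    [⅋]  ⊢ (p2⊥ ⅋ p2)
      [Ax]  ⊢ p2, p2⊥

Result: YES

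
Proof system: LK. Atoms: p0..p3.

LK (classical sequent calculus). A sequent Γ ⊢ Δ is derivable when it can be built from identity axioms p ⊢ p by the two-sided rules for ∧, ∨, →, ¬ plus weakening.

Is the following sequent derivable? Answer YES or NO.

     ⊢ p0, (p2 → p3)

Truth-table refutation:
  v=0000: Γ:[] Δ:[p0=F, (p2 → p3)=T] refutes=False
  v=0001: Γ:[] Δ:[p0=F, (p2 → p3)=T] refutes=False
  v=0010: Γ:[] Δ:[p0=F, (p2 → p3)=F] refutes=True  ← countermodel

Result: NO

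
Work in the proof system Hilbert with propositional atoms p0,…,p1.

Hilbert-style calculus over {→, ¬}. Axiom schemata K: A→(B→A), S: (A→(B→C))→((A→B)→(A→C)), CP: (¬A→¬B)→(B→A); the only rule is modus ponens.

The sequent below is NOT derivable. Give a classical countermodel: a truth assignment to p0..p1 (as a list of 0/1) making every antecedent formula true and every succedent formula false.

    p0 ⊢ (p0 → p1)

Search for a countermodel by truth-table:
  v=00: Γ:[p0=F] Δ:[(p0 → p1)=T] refutes=False
  v=01: Γ:[p0=F] Δ:[(p0 → p1)=T] refutes=False
  v=10: Γ:[p0=T] Δ:[(p0 → p1)=F] refutes=True  ← countermodel

Result: [1, 0]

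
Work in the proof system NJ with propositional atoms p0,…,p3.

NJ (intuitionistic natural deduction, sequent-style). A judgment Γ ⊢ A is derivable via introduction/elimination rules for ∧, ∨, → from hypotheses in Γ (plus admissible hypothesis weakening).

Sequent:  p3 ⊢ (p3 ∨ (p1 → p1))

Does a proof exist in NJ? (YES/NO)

Derivation trace:
[∨I₂] p3 ⊢ (p3 ∨ (p1 → p1))
  [Wk] p3 ⊢ (p1 → p1)
    [→I]  ⊢ (p1 → p1)
      [Ax] p1 ⊢ p1

Result: YES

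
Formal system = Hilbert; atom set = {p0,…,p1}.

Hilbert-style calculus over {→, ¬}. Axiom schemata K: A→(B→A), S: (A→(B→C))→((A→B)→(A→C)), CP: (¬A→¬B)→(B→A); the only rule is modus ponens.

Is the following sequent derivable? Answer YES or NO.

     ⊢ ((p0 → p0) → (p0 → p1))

Enumerate valuations to refute Γ ⊢ Δ:
  v=00: Γ:[] Δ:[((p0 → p0) → (p0 → p1))=T] refutes=False
  v=01: Γ:[] Δ:[((p0 → p0) → (p0 → p1))=T] refutes=False
  v=10: Γ:[] Δ:[((p0 → p0) → (p0 → p1))=F] refutes=True  ← countermodel

Result: NO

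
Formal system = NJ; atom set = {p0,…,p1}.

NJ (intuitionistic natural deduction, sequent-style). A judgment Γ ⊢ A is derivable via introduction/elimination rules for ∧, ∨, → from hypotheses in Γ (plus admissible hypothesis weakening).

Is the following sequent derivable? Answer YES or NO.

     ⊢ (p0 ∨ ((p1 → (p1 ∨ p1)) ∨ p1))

Derivation trace:
[∨I₂]  ⊢ (p0 ∨ ((p1 → (p1 ∨ p1)) ∨ p1))
  [∨I₁]  ⊢ ((p1 → (p1 ∨ p1)) ∨ p1)
    [→I]  ⊢ (p1 → (p1 ∨ p1))
      [∨I₂] p1 ⊢ (p1 ∨ p1)
        [Ax] p1 ⊢ p1

Result: YES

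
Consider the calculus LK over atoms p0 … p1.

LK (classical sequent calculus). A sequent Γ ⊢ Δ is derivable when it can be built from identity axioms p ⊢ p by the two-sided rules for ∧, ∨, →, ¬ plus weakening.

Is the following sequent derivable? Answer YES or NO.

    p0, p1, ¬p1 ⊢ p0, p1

Derivation (root first):
[¬L] p0, p1, ¬p1 ⊢ p0, p1
  [WR] p0, p1 ⊢ p0, p1, p1
    [WL] p0, p1 ⊢ p0, p1
      [WR] p0 ⊢ p0, p1
        [Ax] p0 ⊢ p0

Result: YES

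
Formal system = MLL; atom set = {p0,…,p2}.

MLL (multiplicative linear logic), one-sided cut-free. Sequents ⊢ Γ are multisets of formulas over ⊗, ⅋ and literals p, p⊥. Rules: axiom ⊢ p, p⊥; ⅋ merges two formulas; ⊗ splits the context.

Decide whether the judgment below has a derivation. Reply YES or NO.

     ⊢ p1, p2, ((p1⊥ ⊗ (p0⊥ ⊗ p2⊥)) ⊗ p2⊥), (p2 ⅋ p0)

Derivation trace:
[⅋]  ⊢ p1, p2, ((p1⊥ ⊗ (p0⊥ ⊗ p2⊥)) ⊗ p2⊥), (p2 ⅋ p0)
  [⊗]  ⊢ p1, p0, p2, p2, ((p1⊥ ⊗ (p0⊥ ⊗ p2⊥)) ⊗ p2⊥)
    [⊗]  ⊢ p1, p0, p2, (p1⊥ ⊗ (p0⊥ ⊗ p2⊥))
      [Ax]  ⊢ p1, p1⊥
      [⊗]  ⊢ p0, p2, (p0⊥ ⊗ p2⊥)
        [Ax]  ⊢ p0, p0⊥
        [Ax]  ⊢ p2, p2⊥
    [Ax]  ⊢ p2, p2⊥

Result: YES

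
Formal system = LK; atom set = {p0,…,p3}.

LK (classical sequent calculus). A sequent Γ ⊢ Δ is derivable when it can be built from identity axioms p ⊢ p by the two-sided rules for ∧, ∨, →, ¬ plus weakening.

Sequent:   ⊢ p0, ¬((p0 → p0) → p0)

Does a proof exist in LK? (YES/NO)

Derivation (root first):
[¬R]  ⊢ p0, ¬((p0 → p0) → p0)
  [→L] ((p0 → p0) → p0) ⊢ p0
    [→R]  ⊢ (p0 → p0)
      [Ax] p0 ⊢ p0
    [Ax] p0 ⊢ p0

Result: YES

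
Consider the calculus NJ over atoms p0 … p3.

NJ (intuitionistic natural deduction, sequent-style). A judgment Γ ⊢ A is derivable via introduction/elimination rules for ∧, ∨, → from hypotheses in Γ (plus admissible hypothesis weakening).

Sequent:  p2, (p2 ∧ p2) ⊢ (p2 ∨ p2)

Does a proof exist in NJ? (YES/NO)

Derivation trace:
[Wk] p2, (p2 ∧ p2) ⊢ (p2 ∨ p2)
  [∨I₁] p2 ⊢ (p2 ∨ p2)
    [Ax] p2 ⊢ p2

Result: YES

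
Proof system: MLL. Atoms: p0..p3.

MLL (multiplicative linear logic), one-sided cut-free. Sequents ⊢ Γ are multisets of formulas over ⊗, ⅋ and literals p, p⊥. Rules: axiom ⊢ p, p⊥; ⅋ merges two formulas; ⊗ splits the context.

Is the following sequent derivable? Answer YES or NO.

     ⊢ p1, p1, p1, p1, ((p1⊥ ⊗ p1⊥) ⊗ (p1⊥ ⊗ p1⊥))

Derivation (root first):
[⊗]  ⊢ p1, p1, p1, p1, ((p1⊥ ⊗ p1⊥) ⊗ (p1⊥ ⊗ p1⊥))
  [⊗]  ⊢ p1, p1, (p1⊥ ⊗ p1⊥)
    [Ax]  ⊢ p1, p1⊥
    [Ax]  ⊢ p1, p1⊥
  [⊗]  ⊢ p1, p1, (p1⊥ ⊗ p1⊥)
    [Ax]  ⊢ p1, p1⊥
    [Ax]  ⊢ p1, p1⊥

Result: YES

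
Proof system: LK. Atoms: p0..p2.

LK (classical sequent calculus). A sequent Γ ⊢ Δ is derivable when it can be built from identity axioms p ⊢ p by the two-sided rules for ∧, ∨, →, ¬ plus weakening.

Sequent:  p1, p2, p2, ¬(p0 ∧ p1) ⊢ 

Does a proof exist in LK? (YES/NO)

Search for a countermodel by truth-table:
  v=000: Γ:[p1=F, p2=F, p2=F, ¬(p0 ∧ p1)=T] Δ:[] refutes=False
  v=001: Γ:[p1=F, p2=T, p2=T, ¬(p0 ∧ p1)=T] Δ:[] refutes=False
  v=010: Γ:[p1=T, p2=F, p2=F, ¬(p0 ∧ p1)=T] Δ:[] refutes=False
  v=011: Γ:[p1=T, p2=T, p2=T, ¬(p0 ∧ p1)=T] Δ:[] refutes=True  ← countermodel

Result: NO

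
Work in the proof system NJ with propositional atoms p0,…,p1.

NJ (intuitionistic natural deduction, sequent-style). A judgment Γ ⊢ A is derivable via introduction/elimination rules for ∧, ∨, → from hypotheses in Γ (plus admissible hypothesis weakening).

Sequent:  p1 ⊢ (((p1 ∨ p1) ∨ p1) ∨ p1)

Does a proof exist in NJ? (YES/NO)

Proof tree:
[∨I₁] p1 ⊢ (((p1 ∨ p1) ∨ p1) ∨ p1)
  [∨I₁] p1 ⊢ ((p1 ∨ p1) ∨ p1)
    [∨I₂] p1 ⊢ (p1 ∨ p1)
      [Ax] p1 ⊢ p1

Result: YES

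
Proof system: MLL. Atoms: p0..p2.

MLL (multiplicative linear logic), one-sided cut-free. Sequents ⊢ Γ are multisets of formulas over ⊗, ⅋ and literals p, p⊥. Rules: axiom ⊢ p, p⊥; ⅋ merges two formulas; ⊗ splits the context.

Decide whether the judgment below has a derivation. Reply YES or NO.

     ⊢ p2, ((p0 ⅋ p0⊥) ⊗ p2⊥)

Derivation trace:
[⊗]  ⊢ p2, ((p0 ⅋ p0⊥) ⊗ p2⊥)
  [⅋]  ⊢ (p0 ⅋ p0⊥)
    [Ax]  ⊢ p0, p0⊥
  [Ax]  ⊢ p2, p2⊥

Result: YES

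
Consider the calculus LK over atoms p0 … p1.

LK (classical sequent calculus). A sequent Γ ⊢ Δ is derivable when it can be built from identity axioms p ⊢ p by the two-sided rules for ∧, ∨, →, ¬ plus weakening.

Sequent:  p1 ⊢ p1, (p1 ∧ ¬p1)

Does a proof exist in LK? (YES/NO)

Proof tree:
[∧R] p1 ⊢ p1, (p1 ∧ ¬p1)
  [Ax] p1 ⊢ p1
  [¬R]  ⊢ p1, ¬p1
    [Ax] p1 ⊢ p1

Result: YES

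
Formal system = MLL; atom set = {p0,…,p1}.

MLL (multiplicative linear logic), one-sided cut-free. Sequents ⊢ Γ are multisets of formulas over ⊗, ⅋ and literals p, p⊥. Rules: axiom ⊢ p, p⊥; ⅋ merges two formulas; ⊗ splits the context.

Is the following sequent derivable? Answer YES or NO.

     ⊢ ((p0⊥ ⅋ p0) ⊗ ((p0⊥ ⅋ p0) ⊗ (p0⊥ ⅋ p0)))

Proof tree:
[⊗]  ⊢ ((p0⊥ ⅋ p0) ⊗ ((p0⊥ ⅋ p0) ⊗ (p0⊥ ⅋ p0)))
  [⅋]  ⊢ (p0⊥ ⅋ p0)
    [Ax]  ⊢ p0, p0⊥
  [⊗]  ⊢ ((p0⊥ ⅋ p0) ⊗ (p0⊥ ⅋ p0))
    [⅋]  ⊢ (p0⊥ ⅋ p0)
      [Ax]  ⊢ p0, p0⊥
    [⅋]  ⊢ (p0⊥ ⅋ p0)
      [Ax]  ⊢ p0, p0⊥

Result: YES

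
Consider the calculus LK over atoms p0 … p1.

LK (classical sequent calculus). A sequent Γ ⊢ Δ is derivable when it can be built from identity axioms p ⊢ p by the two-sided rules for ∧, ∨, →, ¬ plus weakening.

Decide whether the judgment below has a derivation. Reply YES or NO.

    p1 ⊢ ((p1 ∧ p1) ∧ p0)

Enumerate valuations to refute Γ ⊢ Δ:
  v=00: Γ:[p1=F] Δ:[((p1 ∧ p1) ∧ p0)=F] refutes=False
  v=01: Γ:[p1=T] Δ:[((p1 ∧ p1) ∧ p0)=F] refutes=True  ← countermodel

Result: NO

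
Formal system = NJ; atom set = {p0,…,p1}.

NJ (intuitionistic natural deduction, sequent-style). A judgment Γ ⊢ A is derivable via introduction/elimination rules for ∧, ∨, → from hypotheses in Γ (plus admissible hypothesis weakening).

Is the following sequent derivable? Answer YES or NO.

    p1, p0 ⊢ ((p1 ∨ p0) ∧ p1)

Derivation trace:
[∧I] p1, p0 ⊢ ((p1 ∨ p0) ∧ p1)
  [∨I₂] p0 ⊢ (p1 ∨ p0)
    [Ax] p0 ⊢ p0
  [Ax] p1 ⊢ p1

Result: YES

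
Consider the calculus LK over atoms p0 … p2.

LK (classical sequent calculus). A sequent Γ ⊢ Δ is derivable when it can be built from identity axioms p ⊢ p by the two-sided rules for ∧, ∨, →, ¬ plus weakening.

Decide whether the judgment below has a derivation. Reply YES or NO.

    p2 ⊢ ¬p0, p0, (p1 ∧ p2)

Derivation (root first):
[∧R] p2 ⊢ ¬p0, p0, (p1 ∧ p2)
  [WR]  ⊢ p0, ¬p0, p1
    [¬R]  ⊢ p0, ¬p0
      [Ax] p0 ⊢ p0
  [Ax] p2 ⊢ p2

Result: YES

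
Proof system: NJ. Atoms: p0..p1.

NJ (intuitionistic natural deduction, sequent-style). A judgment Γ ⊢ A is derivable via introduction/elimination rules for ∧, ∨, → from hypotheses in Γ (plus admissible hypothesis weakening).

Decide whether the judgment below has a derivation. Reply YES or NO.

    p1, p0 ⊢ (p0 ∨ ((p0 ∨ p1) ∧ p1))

Derivation (root first):
[∨I₂] p1, p0 ⊢ (p0 ∨ ((p0 ∨ p1) ∧ p1))
  [∧I] p1, p0 ⊢ ((p0 ∨ p1) ∧ p1)
    [∨I₁] p0 ⊢ (p0 ∨ p1)
      [Ax] p0 ⊢ p0
    [Ax] p1 ⊢ p1

Result: YES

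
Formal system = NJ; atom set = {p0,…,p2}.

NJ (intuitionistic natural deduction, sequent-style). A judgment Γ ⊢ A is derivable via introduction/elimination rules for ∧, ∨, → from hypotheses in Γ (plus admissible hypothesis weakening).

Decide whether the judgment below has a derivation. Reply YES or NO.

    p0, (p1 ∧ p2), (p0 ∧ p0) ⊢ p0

Derivation trace:
[Wk] p0, (p1 ∧ p2), (p0 ∧ p0) ⊢ p0
  [Wk] p0, (p1 ∧ p2) ⊢ p0
    [Ax] p0 ⊢ p0

Result: YES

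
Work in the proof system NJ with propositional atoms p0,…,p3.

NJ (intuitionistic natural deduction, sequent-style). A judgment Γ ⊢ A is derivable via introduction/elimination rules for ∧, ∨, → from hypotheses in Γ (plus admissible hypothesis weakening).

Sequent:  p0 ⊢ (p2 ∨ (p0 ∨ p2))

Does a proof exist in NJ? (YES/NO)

Derivation trace:
[∨I₂] p0 ⊢ (p2 ∨ (p0 ∨ p2))
  [→E] p0 ⊢ (p0 ∨ p2)
    [→I]  ⊢ (p0 → (p0 ∨ p2))
      [∨I₁] p0 ⊢ (p0 ∨ p2)
        [Ax] p0 ⊢ p0
    [Ax] p0 ⊢ p0

Result: YES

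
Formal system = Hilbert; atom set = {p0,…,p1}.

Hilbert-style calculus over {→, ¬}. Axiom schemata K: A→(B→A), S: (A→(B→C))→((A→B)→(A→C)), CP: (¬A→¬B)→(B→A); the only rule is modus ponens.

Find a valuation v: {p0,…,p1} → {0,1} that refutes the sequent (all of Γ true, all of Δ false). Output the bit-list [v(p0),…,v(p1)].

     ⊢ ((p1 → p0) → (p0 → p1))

Search for a countermodel by truth-table:
  v=00: Γ:[] Δ:[((p1 → p0) → (p0 → p1))=T] refutes=False
  v=01: Γ:[] Δ:[((p1 → p0) → (p0 → p1))=T] refutes=False
  v=10: Γ:[] Δ:[((p1 → p0) → (p0 → p1))=F] refutes=True  ← countermodel

Result: [1, 0]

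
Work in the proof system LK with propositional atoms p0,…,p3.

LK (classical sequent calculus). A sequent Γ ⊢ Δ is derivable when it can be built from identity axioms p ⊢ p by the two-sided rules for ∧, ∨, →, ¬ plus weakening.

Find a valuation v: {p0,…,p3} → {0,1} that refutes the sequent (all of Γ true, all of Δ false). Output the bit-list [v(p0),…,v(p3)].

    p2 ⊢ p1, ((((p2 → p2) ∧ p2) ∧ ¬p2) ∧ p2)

Truth-table refutation:
  v=0000: Γ:[p2=F] Δ:[p1=F, ((((p2 → p2) ∧ p2) ∧ ¬p2) ∧ p2)=F] refutes=False
  v=0001: Γ:[p2=F] Δ:[p1=F, ((((p2 → p2) ∧ p2) ∧ ¬p2) ∧ p2)=F] refutes=False
  v=0010: Γ:[p2=T] Δ:[p1=F, ((((p2 → p2) ∧ p2) ∧ ¬p2) ∧ p2)=F] refutes=True  ← countermodel

Result: [0, 0, 1, 0]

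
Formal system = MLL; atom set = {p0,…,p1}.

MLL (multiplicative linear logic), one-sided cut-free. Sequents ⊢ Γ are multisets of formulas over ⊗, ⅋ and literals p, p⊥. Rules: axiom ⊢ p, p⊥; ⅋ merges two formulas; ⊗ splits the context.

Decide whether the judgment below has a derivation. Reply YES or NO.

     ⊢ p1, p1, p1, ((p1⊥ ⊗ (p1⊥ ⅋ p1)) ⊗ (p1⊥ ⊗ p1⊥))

Derivation (root first):
[⊗]  ⊢ p1, p1, p1, ((p1⊥ ⊗ (p1⊥ ⅋ p1)) ⊗ (p1⊥ ⊗ p1⊥))
  [⊗]  ⊢ p1, (p1⊥ ⊗ (p1⊥ ⅋ p1))
    [Ax]  ⊢ p1, p1⊥
    [⅋]  ⊢ (p1⊥ ⅋ p1)
      [Ax]  ⊢ p1, p1⊥
  [⊗]  ⊢ p1, p1, (p1⊥ ⊗ p1⊥)
    [Ax]  ⊢ p1, p1⊥
    [Ax]  ⊢ p1, p1⊥

Result: YES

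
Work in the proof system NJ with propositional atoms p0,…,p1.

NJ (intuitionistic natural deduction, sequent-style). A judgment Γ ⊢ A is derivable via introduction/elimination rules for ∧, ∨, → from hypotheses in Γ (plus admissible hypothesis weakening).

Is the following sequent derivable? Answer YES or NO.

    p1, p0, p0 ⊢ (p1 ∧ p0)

Derivation trace:
[Wk] p1, p0, p0 ⊢ (p1 ∧ p0)
  [∧I] p1, p0 ⊢ (p1 ∧ p0)
    [Ax] p1 ⊢ p1
    [Ax] p0 ⊢ p0

Result: YES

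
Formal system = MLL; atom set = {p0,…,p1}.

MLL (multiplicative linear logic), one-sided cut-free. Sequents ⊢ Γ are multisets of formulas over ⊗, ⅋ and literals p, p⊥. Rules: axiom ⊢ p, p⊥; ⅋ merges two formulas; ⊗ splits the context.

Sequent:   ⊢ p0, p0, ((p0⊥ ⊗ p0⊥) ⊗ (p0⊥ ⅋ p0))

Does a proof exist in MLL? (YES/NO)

Derivation trace:
[⊗]  ⊢ p0, p0, ((p0⊥ ⊗ p0⊥) ⊗ (p0⊥ ⅋ p0))
  [⊗]  ⊢ p0, p0, (p0⊥ ⊗ p0⊥)
    [Ax]  ⊢ p0, p0⊥
    [Ax]  ⊢ p0, p0⊥
  [⅋]  ⊢ (p0⊥ ⅋ p0)
    [Ax]  ⊢ p0, p0⊥

Result: YES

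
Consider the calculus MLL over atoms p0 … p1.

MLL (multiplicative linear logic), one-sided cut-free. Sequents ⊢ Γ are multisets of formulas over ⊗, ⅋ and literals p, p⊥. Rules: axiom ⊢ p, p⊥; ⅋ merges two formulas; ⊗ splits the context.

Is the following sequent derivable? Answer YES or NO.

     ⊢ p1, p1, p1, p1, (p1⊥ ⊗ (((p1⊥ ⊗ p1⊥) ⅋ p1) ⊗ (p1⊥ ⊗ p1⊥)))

Derivation trace:
[⊗]  ⊢ p1, p1, p1, p1, (p1⊥ ⊗ (((p1⊥ ⊗ p1⊥) ⅋ p1) ⊗ (p1⊥ ⊗ p1⊥)))
  [Ax]  ⊢ p1, p1⊥
  [⊗]  ⊢ p1, p1, p1, (((p1⊥ ⊗ p1⊥) ⅋ p1) ⊗ (p1⊥ ⊗ p1⊥))
    [⅋]  ⊢ p1, ((p1⊥ ⊗ p1⊥) ⅋ p1)
      [⊗]  ⊢ p1, p1, (p1⊥ ⊗ p1⊥)
        [Ax]  ⊢ p1, p1⊥
        [Ax]  ⊢ p1, p1⊥
    [⊗]  ⊢ p1, p1, (p1⊥ ⊗ p1⊥)
      [Ax]  ⊢ p1, p1⊥
      [Ax]  ⊢ p1, p1⊥

Result: YES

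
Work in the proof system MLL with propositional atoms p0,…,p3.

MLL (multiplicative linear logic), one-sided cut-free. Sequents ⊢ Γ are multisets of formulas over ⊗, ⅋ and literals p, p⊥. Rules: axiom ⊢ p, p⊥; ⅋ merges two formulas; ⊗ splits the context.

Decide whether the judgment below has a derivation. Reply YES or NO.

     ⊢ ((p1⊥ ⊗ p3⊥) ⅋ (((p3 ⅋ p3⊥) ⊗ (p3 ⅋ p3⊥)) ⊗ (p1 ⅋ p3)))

Derivation (root first):
[⅋]  ⊢ ((p1⊥ ⊗ p3⊥) ⅋ (((p3 ⅋ p3⊥) ⊗ (p3 ⅋ p3⊥)) ⊗ (p1 ⅋ p3)))
  [⊗]  ⊢ (p1⊥ ⊗ p3⊥), (((p3 ⅋ p3⊥) ⊗ (p3 ⅋ p3⊥)) ⊗ (p1 ⅋ p3))
    [⊗]  ⊢ ((p3 ⅋ p3⊥) ⊗ (p3 ⅋ p3⊥))
      [⅋]  ⊢ (p3 ⅋ p3⊥)
        [Ax]  ⊢ p3, p3⊥
      [⅋]  ⊢ (p3 ⅋ p3⊥)
        [Ax]  ⊢ p3, p3⊥
    [⅋]  ⊢ (p1⊥ ⊗ p3⊥), (p1 ⅋ p3)
      [⊗]  ⊢ p1, p3, (p1⊥ ⊗ p3⊥)
        [Ax]  ⊢ p1, p1⊥
        [Ax]  ⊢ p3, p3⊥

Result: YES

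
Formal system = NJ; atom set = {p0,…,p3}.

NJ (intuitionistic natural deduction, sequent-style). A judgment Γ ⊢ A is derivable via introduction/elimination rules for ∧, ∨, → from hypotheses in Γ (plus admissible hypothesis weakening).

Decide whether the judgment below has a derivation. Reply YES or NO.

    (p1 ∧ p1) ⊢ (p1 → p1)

Derivation trace:
[→I] (p1 ∧ p1) ⊢ (p1 → p1)
  [Wk] p1, (p1 ∧ p1) ⊢ p1
    [Ax] p1 ⊢ p1

Result: YES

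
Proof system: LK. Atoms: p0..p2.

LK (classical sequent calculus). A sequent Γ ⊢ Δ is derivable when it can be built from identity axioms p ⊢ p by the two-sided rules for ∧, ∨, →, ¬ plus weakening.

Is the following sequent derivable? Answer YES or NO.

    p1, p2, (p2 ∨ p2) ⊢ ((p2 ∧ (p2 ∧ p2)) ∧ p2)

Derivation trace:
[∧R] p1, p2, (p2 ∨ p2) ⊢ ((p2 ∧ (p2 ∧ p2)) ∧ p2)
  [∧R] p1, p2, (p2 ∨ p2) ⊢ (p2 ∧ (p2 ∧ p2))
    [∨L] (p2 ∨ p2) ⊢ p2
      [Ax] p2 ⊢ p2
      [Ax] p2 ⊢ p2
    [∧R] p1, p2 ⊢ (p2 ∧ p2)
      [WL] p2, p1 ⊢ p2
        [Ax] p2 ⊢ p2
      [Ax] p2 ⊢ p2
  [∨L] (p2 ∨ p2) ⊢ p2
    [Ax] p2 ⊢ p2
    [Ax] p2 ⊢ p2

Result: YES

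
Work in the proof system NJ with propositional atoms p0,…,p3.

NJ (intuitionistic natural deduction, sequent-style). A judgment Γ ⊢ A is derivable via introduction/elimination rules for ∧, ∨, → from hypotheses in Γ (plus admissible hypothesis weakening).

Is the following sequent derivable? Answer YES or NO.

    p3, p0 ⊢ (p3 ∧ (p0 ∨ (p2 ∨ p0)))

Proof tree:
[∧I] p3, p0 ⊢ (p3 ∧ (p0 ∨ (p2 ∨ p0)))
  [Ax] p3 ⊢ p3
  [∨I₂] p0 ⊢ (p0 ∨ (p2 ∨ p0))
    [∨I₂] p0 ⊢ (p2 ∨ p0)
      [Ax] p0 ⊢ p0

Result: YES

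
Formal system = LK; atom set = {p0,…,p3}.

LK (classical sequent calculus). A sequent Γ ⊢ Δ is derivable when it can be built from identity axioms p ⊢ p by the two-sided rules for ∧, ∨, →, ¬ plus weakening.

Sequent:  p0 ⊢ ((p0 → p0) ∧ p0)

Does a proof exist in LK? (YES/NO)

Proof tree:
[∧R] p0 ⊢ ((p0 → p0) ∧ p0)
  [→R]  ⊢ (p0 → p0)
    [Ax] p0 ⊢ p0
  [Ax] p0 ⊢ p0

Result: YES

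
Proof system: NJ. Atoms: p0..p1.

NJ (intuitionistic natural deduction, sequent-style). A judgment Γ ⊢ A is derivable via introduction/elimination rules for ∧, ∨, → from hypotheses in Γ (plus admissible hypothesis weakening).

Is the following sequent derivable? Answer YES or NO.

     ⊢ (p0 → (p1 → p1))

Derivation (root first):
[→I]  ⊢ (p0 → (p1 → p1))
  [→I] p0 ⊢ (p1 → p1)
    [Wk] p1, p0 ⊢ p1
      [Ax] p1 ⊢ p1

Result: YES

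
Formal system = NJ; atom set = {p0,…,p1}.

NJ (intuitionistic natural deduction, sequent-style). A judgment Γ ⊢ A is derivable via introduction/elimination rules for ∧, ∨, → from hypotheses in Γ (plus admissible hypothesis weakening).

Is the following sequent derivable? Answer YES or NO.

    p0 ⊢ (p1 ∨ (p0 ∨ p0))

Derivation trace:
[∨I₂] p0 ⊢ (p1 ∨ (p0 ∨ p0))
  [∨I₁] p0 ⊢ (p0 ∨ p0)
    [Ax] p0 ⊢ p0

Result: YES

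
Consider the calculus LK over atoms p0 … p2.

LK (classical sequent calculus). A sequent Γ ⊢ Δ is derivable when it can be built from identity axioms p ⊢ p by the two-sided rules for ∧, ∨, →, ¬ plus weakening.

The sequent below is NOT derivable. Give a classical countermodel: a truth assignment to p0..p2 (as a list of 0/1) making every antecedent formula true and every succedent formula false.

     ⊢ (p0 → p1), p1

Truth-table refutation:
  v=000: Γ:[] Δ:[(p0 → p1)=T, p1=F] refutes=False
  v=001: Γ:[] Δ:[(p0 → p1)=T, p1=F] refutes=False
  v=010: Γ:[] Δ:[(p0 → p1)=T, p1=T] refutes=False
  v=011: Γ:[] Δ:[(p0 → p1)=T, p1=T] refutes=False
  v=100: Γ:[] Δ:[(p0 → p1)=F, p1=F] refutes=True  ← countermodel

Result: [1, 0, 0]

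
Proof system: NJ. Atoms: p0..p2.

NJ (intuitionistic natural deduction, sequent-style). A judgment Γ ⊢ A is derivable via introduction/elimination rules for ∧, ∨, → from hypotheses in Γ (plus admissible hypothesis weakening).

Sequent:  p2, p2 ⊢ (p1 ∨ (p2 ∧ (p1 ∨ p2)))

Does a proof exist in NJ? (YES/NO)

Proof tree:
[Wk] p2, p2 ⊢ (p1 ∨ (p2 ∧ (p1 ∨ p2)))
  [∨I₂] p2 ⊢ (p1 ∨ (p2 ∧ (p1 ∨ p2)))
    [∧I] p2 ⊢ (p2 ∧ (p1 ∨ p2))
      [Ax] p2 ⊢ p2
      [∨I₂] p2 ⊢ (p1 ∨ p2)
        [Ax] p2 ⊢ p2

Result: YES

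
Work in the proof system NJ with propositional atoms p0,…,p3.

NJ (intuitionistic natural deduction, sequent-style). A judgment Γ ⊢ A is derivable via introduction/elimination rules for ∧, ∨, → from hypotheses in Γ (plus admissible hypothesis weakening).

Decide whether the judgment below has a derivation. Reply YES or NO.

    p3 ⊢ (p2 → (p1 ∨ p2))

Derivation trace:
[Wk] p3 ⊢ (p2 → (p1 ∨ p2))
  [→I]  ⊢ (p2 → (p1 ∨ p2))
    [∨I₂] p2 ⊢ (p1 ∨ p2)
      [Ax] p2 ⊢ p2

Result: YES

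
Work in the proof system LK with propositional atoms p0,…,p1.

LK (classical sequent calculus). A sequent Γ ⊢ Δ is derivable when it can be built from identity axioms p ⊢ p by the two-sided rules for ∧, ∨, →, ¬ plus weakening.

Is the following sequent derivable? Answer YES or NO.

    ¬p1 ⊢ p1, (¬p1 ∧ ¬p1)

Proof tree:
[∧R] ¬p1 ⊢ p1, (¬p1 ∧ ¬p1)
  [¬R]  ⊢ p1, ¬p1
    [Ax] p1 ⊢ p1
  [¬R] ¬p1 ⊢ ¬p1
    [¬L] p1, ¬p1 ⊢ 
      [Ax] p1 ⊢ p1

Result: YES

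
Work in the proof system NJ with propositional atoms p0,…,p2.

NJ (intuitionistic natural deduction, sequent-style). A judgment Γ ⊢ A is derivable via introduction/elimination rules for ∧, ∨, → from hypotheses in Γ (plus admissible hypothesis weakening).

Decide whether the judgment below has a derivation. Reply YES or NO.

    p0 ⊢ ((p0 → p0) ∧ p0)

Derivation (root first):
[∧I] p0 ⊢ ((p0 → p0) ∧ p0)
  [→I]  ⊢ (p0 → p0)
    [Ax] p0 ⊢ p0
  [Ax] p0 ⊢ p0

Result: YES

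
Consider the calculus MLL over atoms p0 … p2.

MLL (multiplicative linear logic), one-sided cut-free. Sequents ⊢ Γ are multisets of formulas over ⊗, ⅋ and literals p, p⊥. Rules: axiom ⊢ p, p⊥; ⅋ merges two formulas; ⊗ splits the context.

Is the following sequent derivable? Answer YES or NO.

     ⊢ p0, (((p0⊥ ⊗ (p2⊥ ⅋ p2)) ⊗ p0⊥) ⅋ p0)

Derivation (root first):
[⅋]  ⊢ p0, (((p0⊥ ⊗ (p2⊥ ⅋ p2)) ⊗ p0⊥) ⅋ p0)
  [⊗]  ⊢ p0, p0, ((p0⊥ ⊗ (p2⊥ ⅋ p2)) ⊗ p0⊥)
    [⊗]  ⊢ p0, (p0⊥ ⊗ (p2⊥ ⅋ p2))
      [Ax]  ⊢ p0, p0⊥
      [⅋]  ⊢ (p2⊥ ⅋ p2)
        [Ax]  ⊢ p2, p2⊥
    [Ax]  ⊢ p0, p0⊥

Result: YES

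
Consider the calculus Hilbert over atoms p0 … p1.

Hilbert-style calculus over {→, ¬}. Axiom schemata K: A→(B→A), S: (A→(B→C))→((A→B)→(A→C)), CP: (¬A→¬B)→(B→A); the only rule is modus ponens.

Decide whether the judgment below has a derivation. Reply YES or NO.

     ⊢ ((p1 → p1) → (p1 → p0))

Search for a countermodel by truth-table:
  v=00: Γ:[] Δ:[((p1 → p1) → (p1 → p0))=T] refutes=False
  v=01: Γ:[] Δ:[((p1 → p1) → (p1 → p0))=F] refutes=True  ← countermodel

Result: NO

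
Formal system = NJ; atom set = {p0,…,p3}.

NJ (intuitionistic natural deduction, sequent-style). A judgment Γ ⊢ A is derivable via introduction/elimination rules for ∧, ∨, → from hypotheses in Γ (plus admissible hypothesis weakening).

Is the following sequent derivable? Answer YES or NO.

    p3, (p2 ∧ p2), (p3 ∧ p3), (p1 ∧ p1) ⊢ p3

Proof tree:
[Wk] p3, (p2 ∧ p2), (p3 ∧ p3), (p1 ∧ p1) ⊢ p3
  [Wk] p3, (p2 ∧ p2), (p3 ∧ p3) ⊢ p3
    [Wk] p3, (p2 ∧ p2) ⊢ p3
      [Ax] p3 ⊢ p3

Result: YES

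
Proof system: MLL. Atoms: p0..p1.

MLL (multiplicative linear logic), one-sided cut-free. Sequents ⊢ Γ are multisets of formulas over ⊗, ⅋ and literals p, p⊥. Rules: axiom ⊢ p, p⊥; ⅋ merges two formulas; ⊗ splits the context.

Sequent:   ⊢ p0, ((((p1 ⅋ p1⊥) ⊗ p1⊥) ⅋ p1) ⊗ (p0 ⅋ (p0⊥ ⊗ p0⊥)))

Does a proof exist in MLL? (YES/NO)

Proof tree:
[⊗]  ⊢ p0, ((((p1 ⅋ p1⊥) ⊗ p1⊥) ⅋ p1) ⊗ (p0 ⅋ (p0⊥ ⊗ p0⊥)))
  [⅋]  ⊢ (((p1 ⅋ p1⊥) ⊗ p1⊥) ⅋ p1)
    [⊗]  ⊢ p1, ((p1 ⅋ p1⊥) ⊗ p1⊥)
      [⅋]  ⊢ (p1 ⅋ p1⊥)
        [Ax]  ⊢ p1, p1⊥
      [Ax]  ⊢ p1, p1⊥
  [⅋]  ⊢ p0, (p0 ⅋ (p0⊥ ⊗ p0⊥))
    [⊗]  ⊢ p0, p0, (p0⊥ ⊗ p0⊥)
      [Ax]  ⊢ p0, p0⊥
      [Ax]  ⊢ p0, p0⊥

Result: YES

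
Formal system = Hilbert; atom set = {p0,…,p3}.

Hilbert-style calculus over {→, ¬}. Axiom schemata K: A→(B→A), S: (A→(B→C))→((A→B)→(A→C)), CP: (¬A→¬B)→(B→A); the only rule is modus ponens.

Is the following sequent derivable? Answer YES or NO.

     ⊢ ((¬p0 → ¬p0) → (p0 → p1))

Truth-table refutation:
  v=0000: Γ:[] Δ:[((¬p0 → ¬p0) → (p0 → p1))=T] refutes=False
  v=0001: Γ:[] Δ:[((¬p0 → ¬p0) → (p0 → p1))=T] refutes=False
  v=0010: Γ:[] Δ:[((¬p0 → ¬p0) → (p0 → p1))=T] refutes=False
  v=0011: Γ:[] Δ:[((¬p0 → ¬p0) → (p0 → p1))=T] refutes=False
  v=0100: Γ:[] Δ:[((¬p0 → ¬p0) → (p0 → p1))=T] refutes=False
  v=0101: Γ:[] Δ:[((¬p0 → ¬p0) → (p0 → p1))=T] refutes=False
  v=0110: Γ:[] Δ:[((¬p0 → ¬p0) → (p0 → p1))=T] refutes=False
  v=0111: Γ:[] Δ:[((¬p0 → ¬p0) → (p0 → p1))=T] refutes=False
  v=1000: Γ:[] Δ:[((¬p0 → ¬p0) → (p0 → p1))=F] refutes=True  ← countermodel

Result: NO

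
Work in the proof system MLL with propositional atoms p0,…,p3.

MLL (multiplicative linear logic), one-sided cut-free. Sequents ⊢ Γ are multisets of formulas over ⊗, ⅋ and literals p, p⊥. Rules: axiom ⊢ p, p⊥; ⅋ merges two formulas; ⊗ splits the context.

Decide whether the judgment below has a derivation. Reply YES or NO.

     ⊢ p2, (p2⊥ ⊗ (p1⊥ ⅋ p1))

Derivation trace:
[⊗]  ⊢ p2, (p2⊥ ⊗ (p1⊥ ⅋ p1))
  [Ax]  ⊢ p2, p2⊥
  [⅋]  ⊢ (p1⊥ ⅋ p1)
    [Ax]  ⊢ p1, p1⊥

Result: YES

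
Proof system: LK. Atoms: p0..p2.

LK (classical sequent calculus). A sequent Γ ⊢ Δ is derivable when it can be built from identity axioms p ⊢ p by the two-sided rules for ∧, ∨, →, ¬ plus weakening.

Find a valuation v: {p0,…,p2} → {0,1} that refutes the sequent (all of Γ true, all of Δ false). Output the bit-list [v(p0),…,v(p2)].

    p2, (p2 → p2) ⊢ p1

Enumerate valuations to refute Γ ⊢ Δ:
  v=000: Γ:[p2=F, (p2 → p2)=T] Δ:[p1=F] refutes=False
  v=001: Γ:[p2=T, (p2 → p2)=T] Δ:[p1=F] refutes=True  ← countermodel

Result: [0, 0, 1]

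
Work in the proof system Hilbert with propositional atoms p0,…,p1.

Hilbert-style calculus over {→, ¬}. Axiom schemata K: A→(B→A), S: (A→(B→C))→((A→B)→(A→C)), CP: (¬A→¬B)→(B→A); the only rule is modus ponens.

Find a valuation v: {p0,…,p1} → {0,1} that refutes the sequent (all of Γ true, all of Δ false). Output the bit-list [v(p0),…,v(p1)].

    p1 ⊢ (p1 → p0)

Enumerate valuations to refute Γ ⊢ Δ:
  v=00: Γ:[p1=F] Δ:[(p1 → p0)=T] refutes=False
  v=01: Γ:[p1=T] Δ:[(p1 → p0)=F] refutes=True  ← countermodel

Result: [0, 1]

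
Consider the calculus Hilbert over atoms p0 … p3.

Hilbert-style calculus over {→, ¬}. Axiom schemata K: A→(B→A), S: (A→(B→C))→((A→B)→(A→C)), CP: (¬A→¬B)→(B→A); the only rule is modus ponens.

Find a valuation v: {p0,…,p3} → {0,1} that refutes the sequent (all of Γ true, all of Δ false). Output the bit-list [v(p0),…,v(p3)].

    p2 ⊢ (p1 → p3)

Enumerate valuations to refute Γ ⊢ Δ:
  v=0000: Γ:[p2=F] Δ:[(p1 → p3)=T] refutes=False
  v=0001: Γ:[p2=F] Δ:[(p1 → p3)=T] refutes=False
  v=0010: Γ:[p2=T] Δ:[(p1 → p3)=T] refutes=False
  v=0011: Γ:[p2=T] Δ:[(p1 → p3)=T] refutes=False
  v=0100: Γ:[p2=F] Δ:[(p1 → p3)=F] refutes=False
  v=0101: Γ:[p2=F] Δ:[(p1 → p3)=T] refutes=False
  v=0110: Γ:[p2=T] Δ:[(p1 → p3)=F] refutes=True  ← countermodel

Result: [0, 1, 1, 0]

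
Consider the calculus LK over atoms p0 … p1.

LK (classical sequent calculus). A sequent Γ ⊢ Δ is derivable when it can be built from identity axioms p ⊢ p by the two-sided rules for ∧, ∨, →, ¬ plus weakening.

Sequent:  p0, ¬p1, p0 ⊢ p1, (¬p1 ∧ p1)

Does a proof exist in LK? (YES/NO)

Truth-table refutation:
  v=00: Γ:[p0=F, ¬p1=T, p0=F] Δ:[p1=F, (¬p1 ∧ p1)=F] refutes=False
  v=01: Γ:[p0=F, ¬p1=F, p0=F] Δ:[p1=T, (¬p1 ∧ p1)=F] refutes=False
  v=10: Γ:[p0=T, ¬p1=T, p0=T] Δ:[p1=F, (¬p1 ∧ p1)=F] refutes=True  ← countermodel

Result: NO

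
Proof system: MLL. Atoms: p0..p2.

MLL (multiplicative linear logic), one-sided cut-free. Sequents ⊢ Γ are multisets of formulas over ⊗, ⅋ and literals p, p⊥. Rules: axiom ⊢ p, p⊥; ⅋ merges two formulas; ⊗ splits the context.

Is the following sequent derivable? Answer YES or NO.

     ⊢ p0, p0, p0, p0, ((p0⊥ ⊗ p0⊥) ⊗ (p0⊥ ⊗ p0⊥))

Derivation (root first):
[⊗]  ⊢ p0, p0, p0, p0, ((p0⊥ ⊗ p0⊥) ⊗ (p0⊥ ⊗ p0⊥))
  [⊗]  ⊢ p0, p0, (p0⊥ ⊗ p0⊥)
    [Ax]  ⊢ p0, p0⊥
    [Ax]  ⊢ p0, p0⊥
  [⊗]  ⊢ p0, p0, (p0⊥ ⊗ p0⊥)
    [Ax]  ⊢ p0, p0⊥
    [Ax]  ⊢ p0, p0⊥

Result: YES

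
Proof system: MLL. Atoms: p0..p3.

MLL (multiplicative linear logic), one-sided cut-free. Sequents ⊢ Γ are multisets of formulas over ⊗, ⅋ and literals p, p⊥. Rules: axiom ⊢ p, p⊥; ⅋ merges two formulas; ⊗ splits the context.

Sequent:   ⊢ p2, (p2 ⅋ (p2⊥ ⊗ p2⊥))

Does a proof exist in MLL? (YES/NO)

Derivation (root first):
[⅋]  ⊢ p2, (p2 ⅋ (p2⊥ ⊗ p2⊥))
  [⊗]  ⊢ p2, p2, (p2⊥ ⊗ p2⊥)
    [Ax]  ⊢ p2, p2⊥
    [Ax]  ⊢ p2, p2⊥

Result: YES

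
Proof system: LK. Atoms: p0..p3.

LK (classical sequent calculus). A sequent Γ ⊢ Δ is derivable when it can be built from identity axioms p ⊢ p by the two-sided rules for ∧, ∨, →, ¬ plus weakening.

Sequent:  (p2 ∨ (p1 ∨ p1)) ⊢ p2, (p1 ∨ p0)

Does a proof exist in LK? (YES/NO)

Derivation (root first):
[∨L] (p2 ∨ (p1 ∨ p1)) ⊢ p2, (p1 ∨ p0)
  [Ax] p2 ⊢ p2
  [∨R] (p1 ∨ p1) ⊢ (p1 ∨ p0)
    [∨L] (p1 ∨ p1) ⊢ p1, p0
      [Ax] p1 ⊢ p1
      [WR] p1 ⊢ p1, p0
        [Ax] p1 ⊢ p1

Result: YES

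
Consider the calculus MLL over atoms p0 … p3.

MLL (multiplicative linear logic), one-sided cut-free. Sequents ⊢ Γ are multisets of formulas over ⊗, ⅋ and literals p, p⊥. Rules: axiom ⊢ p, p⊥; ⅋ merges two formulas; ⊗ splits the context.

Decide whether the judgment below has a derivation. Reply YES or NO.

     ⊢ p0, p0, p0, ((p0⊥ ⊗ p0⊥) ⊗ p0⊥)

Derivation (root first):
[⊗]  ⊢ p0, p0, p0, ((p0⊥ ⊗ p0⊥) ⊗ p0⊥)
  [⊗]  ⊢ p0, p0, (p0⊥ ⊗ p0⊥)
    [Ax]  ⊢ p0, p0⊥
    [Ax]  ⊢ p0, p0⊥
  [Ax]  ⊢ p0, p0⊥

Result: YES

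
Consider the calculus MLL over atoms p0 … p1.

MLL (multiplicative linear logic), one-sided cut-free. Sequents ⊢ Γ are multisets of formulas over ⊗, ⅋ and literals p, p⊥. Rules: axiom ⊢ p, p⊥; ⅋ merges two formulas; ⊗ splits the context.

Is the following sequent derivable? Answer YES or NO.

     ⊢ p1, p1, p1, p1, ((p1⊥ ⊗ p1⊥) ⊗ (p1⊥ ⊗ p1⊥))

Derivation (root first):
[⊗]  ⊢ p1, p1, p1, p1, ((p1⊥ ⊗ p1⊥) ⊗ (p1⊥ ⊗ p1⊥))
  [⊗]  ⊢ p1, p1, (p1⊥ ⊗ p1⊥)
    [Ax]  ⊢ p1, p1⊥
    [Ax]  ⊢ p1, p1⊥
  [⊗]  ⊢ p1, p1, (p1⊥ ⊗ p1⊥)
    [Ax]  ⊢ p1, p1⊥
    [Ax]  ⊢ p1, p1⊥

Result: YES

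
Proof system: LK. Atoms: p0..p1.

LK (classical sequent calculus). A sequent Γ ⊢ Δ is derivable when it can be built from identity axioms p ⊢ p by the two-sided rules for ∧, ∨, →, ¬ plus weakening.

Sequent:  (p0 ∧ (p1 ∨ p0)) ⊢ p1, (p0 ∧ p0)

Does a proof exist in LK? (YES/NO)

Derivation trace:
[∧L] (p0 ∧ (p1 ∨ p0)) ⊢ p1, (p0 ∧ p0)
  [∧R] (p1 ∨ p0), p0 ⊢ p1, (p0 ∧ p0)
    [WL] p0, p0 ⊢ p0
      [Ax] p0 ⊢ p0
    [∨L] (p1 ∨ p0) ⊢ p1, p0
      [Ax] p1 ⊢ p1
      [Ax] p0 ⊢ p0

Result: YES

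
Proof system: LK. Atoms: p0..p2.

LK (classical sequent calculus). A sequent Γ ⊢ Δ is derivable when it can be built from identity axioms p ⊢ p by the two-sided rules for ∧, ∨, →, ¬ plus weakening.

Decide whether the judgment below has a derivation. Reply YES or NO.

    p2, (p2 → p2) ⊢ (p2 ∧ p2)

Derivation trace:
[∧R] p2, (p2 → p2) ⊢ (p2 ∧ p2)
  [→L] p2, (p2 → p2), (p2 → p2) ⊢ p2
    [→L] p2, (p2 → p2) ⊢ p2
      [Ax] p2 ⊢ p2
      [Ax] p2 ⊢ p2
    [Ax] p2 ⊢ p2
  [Ax] p2 ⊢ p2

Result: YES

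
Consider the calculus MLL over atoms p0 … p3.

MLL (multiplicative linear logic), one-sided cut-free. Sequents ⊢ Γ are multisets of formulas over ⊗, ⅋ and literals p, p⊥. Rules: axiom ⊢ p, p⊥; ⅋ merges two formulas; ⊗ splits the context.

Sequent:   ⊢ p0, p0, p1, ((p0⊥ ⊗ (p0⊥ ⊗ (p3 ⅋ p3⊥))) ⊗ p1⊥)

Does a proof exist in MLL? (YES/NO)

Derivation trace:
[⊗]  ⊢ p0, p0, p1, ((p0⊥ ⊗ (p0⊥ ⊗ (p3 ⅋ p3⊥))) ⊗ p1⊥)
  [⊗]  ⊢ p0, p0, (p0⊥ ⊗ (p0⊥ ⊗ (p3 ⅋ p3⊥)))
    [Ax]  ⊢ p0, p0⊥
    [⊗]  ⊢ p0, (p0⊥ ⊗ (p3 ⅋ p3⊥))
      [Ax]  ⊢ p0, p0⊥
      [⅋]  ⊢ (p3 ⅋ p3⊥)
        [Ax]  ⊢ p3, p3⊥
  [Ax]  ⊢ p1, p1⊥

Result: YES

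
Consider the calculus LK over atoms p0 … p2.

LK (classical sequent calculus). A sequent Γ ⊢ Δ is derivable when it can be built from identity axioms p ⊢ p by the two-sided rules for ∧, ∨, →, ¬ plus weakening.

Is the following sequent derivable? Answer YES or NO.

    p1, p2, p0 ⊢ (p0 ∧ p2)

Derivation trace:
[∧R] p1, p2, p0 ⊢ (p0 ∧ p2)
  [WL] p0, p1 ⊢ p0
    [Ax] p0 ⊢ p0
  [Ax] p2 ⊢ p2

Result: YES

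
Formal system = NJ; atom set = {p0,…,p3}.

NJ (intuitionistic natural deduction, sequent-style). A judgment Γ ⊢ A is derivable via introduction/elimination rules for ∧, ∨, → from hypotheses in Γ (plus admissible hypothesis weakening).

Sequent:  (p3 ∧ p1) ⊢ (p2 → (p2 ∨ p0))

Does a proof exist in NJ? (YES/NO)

Proof tree:
[Wk] (p3 ∧ p1) ⊢ (p2 → (p2 ∨ p0))
  [→I]  ⊢ (p2 → (p2 ∨ p0))
    [∨I₁] p2 ⊢ (p2 ∨ p0)
      [Ax] p2 ⊢ p2

Result: YES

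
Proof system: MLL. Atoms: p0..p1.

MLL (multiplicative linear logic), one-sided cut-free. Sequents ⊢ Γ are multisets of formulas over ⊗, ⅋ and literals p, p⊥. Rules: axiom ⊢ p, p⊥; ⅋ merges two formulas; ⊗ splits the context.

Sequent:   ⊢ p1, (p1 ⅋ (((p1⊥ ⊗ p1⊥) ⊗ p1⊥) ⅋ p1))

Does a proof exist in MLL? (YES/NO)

Derivation (root first):
[⅋]  ⊢ p1, (p1 ⅋ (((p1⊥ ⊗ p1⊥) ⊗ p1⊥) ⅋ p1))
  [⅋]  ⊢ p1, p1, (((p1⊥ ⊗ p1⊥) ⊗ p1⊥) ⅋ p1)
    [⊗]  ⊢ p1, p1, p1, ((p1⊥ ⊗ p1⊥) ⊗ p1⊥)
      [⊗]  ⊢ p1, p1, (p1⊥ ⊗ p1⊥)
        [Ax]  ⊢ p1, p1⊥
        [Ax]  ⊢ p1, p1⊥
      [Ax]  ⊢ p1, p1⊥

Result: YES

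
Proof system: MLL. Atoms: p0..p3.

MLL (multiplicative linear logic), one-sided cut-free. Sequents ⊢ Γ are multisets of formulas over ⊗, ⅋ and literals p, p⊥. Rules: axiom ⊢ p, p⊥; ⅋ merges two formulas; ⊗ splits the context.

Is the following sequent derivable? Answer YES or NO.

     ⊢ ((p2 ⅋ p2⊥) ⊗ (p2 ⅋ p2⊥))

Derivation trace:
[⊗]  ⊢ ((p2 ⅋ p2⊥) ⊗ (p2 ⅋ p2⊥))
  [⅋]  ⊢ (p2 ⅋ p2⊥)
    [Ax]  ⊢ p2, p2⊥
  [⅋]  ⊢ (p2 ⅋ p2⊥)
    [Ax]  ⊢ p2, p2⊥

Result: YES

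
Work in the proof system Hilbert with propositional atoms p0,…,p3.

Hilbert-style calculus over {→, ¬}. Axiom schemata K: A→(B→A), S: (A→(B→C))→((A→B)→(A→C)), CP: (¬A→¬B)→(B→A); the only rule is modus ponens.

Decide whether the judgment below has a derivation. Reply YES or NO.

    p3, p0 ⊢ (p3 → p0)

Derivation trace:
[MP] p3, p0 ⊢ (p3 → p0)
  [K]  ⊢ (p0 → (p3 → p0))
  [MP] p3, p0 ⊢ p0
    [MP] p0 ⊢ (p3 → p0)
      [K]  ⊢ (p0 → (p3 → p0))
      [Hyp] p0 ⊢ p0
    [Hyp] p3 ⊢ p3

Result: YES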